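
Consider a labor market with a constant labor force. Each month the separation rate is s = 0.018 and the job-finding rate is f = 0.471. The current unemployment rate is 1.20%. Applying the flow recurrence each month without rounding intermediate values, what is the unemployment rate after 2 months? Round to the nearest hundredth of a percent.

Unemployment rate after two months ≈ 3.03%.

With a fixed labor force, u_{t+1} = u_t + s·(1−u_t) − f·u_t = u_t·(1−s−f) + s.
Here 1−s−f = 0.511 and s = 0.018.
u_1 = 0.012000 × 0.511 + 0.018 = 0.024132.
u_2 = 0.024132 × 0.511 + 0.018 = 0.030331.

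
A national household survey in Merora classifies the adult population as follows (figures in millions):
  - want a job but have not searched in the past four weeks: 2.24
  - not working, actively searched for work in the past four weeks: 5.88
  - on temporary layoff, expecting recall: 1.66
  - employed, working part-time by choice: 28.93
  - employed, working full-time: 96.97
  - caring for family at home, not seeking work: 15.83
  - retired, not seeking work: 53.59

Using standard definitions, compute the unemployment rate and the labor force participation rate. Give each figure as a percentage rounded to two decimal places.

Employed = 28.93 + 96.97 = 125.90 million.
Unemployed = 5.88 + 1.66 = 7.54 million (jobless and actively searching, or on temporary layoff).
Labor force = 125.90 + 7.54 = 133.44 million.
Not in labor force = 2.24 + 15.83 + 53.59 = 71.66 million (those not working and not actively searching are outside the labor force — including those who want a job but have given up searching).
Civilian working-age population = 133.44 + 71.66 = 205.10 million.
Unemployment rate = 7.54 / 133.44 = 5.65%.
Labor force participation rate = 133.44 / 205.10 = 65.06%.

Unemployment rate ≈ 5.65%; labor force participation rate ≈ 65.06%.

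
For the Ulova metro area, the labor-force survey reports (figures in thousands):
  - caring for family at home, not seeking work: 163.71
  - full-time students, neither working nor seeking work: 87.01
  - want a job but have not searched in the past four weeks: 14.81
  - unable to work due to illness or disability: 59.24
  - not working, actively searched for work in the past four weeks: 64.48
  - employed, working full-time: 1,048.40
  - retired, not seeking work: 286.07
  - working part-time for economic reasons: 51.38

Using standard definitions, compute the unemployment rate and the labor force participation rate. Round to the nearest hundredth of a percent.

Unemployment rate ≈ 5.54%; labor force participation rate ≈ 65.59%.

Employed = 1,048.40 + 51.38 = 1,099.78 thousand (anyone who worked, including part-time for economic reasons, counts as employed).
Unemployed = 64.48 thousand.
Labor force = 1,099.78 + 64.48 = 1,164.26 thousand.
Not in labor force = 163.71 + 87.01 + 14.81 + 59.24 + 286.07 = 610.84 thousand (those not working and not actively searching are outside the labor force — including those who want a job but have given up searching).
Civilian working-age population = 1,164.26 + 610.84 = 1,775.10 thousand.
Unemployment rate = 64.48 / 1,164.26 = 5.54%.
Labor force participation rate = 1,164.26 / 1,775.10 = 65.59%.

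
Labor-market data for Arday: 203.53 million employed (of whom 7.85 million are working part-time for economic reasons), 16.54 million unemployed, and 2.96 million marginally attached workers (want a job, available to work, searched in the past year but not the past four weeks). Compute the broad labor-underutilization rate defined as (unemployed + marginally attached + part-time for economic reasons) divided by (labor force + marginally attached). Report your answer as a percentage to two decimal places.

Labor force = 203.53 + 16.54 = 220.07 million.
Numerator = 16.54 + 2.96 + 7.85 = 27.35 million.
Denominator = 220.07 + 2.96 = 223.03 million.
Broad rate = 27.35 / 223.03 = 12.26%.

Broad underutilization rate ≈ 12.26%.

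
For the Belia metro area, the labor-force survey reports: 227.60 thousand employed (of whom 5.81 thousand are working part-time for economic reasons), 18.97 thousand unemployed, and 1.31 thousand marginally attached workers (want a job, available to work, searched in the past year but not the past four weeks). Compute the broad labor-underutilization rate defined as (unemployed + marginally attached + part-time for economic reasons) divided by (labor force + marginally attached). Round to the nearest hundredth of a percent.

Broad underutilization rate ≈ 10.53%.

Labor force = 227.60 + 18.97 = 246.57 thousand.
Numerator = 18.97 + 1.31 + 5.81 = 26.09 thousand.
Denominator = 246.57 + 1.31 = 247.88 thousand.
Broad rate = 26.09 / 247.88 = 10.53%.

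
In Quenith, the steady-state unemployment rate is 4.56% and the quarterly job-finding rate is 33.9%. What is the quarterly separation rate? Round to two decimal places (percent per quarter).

Separation rate ≈ 1.62% per quarter.

From u* = s/(s+f): s = u·f/(1−u).
s = 0.0456 × 33.9 / (1 − 0.0456) = 1.5458 / 0.9544 ≈ 1.62% per quarter.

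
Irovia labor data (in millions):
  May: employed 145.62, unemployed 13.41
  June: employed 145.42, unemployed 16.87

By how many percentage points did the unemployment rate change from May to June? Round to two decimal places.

May: labor force = 145.62 + 13.41 = 159.03; u = 13.41/159.03 = 8.43%.
June: labor force = 145.42 + 16.87 = 162.29; u = 16.87/162.29 = 10.39%.
Change = 10.39% − 8.43% = +1.96 pp.

The unemployment rate changed by +1.96 percentage points.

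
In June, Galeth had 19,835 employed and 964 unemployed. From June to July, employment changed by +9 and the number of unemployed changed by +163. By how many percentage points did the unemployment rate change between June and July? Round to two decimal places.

June: labor force = 19,835 + 964 = 20,799; u = 964/20,799 = 4.63%.
July: labor force = 19,844 + 1,127 = 20,971; u = 1,127/20,971 = 5.37%.
Change = 5.37% − 4.63% = +0.74 pp.

The unemployment rate changed by +0.74 percentage points.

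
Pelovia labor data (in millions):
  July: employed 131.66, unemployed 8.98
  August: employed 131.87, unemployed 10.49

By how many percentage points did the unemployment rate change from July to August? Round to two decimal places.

July: labor force = 131.66 + 8.98 = 140.64; u = 8.98/140.64 = 6.39%.
August: labor force = 131.87 + 10.49 = 142.36; u = 10.49/142.36 = 7.37%.
Change = 7.37% − 6.39% = +0.98 pp.

The unemployment rate changed by +0.98 percentage points.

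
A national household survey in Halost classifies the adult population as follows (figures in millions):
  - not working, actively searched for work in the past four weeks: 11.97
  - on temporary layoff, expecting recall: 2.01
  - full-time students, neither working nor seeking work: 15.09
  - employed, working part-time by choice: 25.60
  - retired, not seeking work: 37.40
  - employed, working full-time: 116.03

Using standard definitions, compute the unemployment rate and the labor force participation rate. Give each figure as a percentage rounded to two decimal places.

Unemployment rate ≈ 8.98%; labor force participation rate ≈ 74.78%.

Employed = 25.60 + 116.03 = 141.63 million.
Unemployed = 11.97 + 2.01 = 13.98 million (jobless and actively searching, or on temporary layoff).
Labor force = 141.63 + 13.98 = 155.61 million.
Not in labor force = 15.09 + 37.40 = 52.49 million (those not working and not actively searching are outside the labor force).
Civilian working-age population = 155.61 + 52.49 = 208.10 million.
Unemployment rate = 13.98 / 155.61 = 8.98%.
Labor force participation rate = 155.61 / 208.10 = 74.78%.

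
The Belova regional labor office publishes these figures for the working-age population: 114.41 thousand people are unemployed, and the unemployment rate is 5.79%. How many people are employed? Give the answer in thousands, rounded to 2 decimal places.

About 1,861.58 thousand are employed.

Labor force = U / u = 114.41 / 0.0579 ≈ 1,975.99 thousand.
Employed = labor force − unemployed = 1,975.99 − 114.41 = 1,861.58 thousand.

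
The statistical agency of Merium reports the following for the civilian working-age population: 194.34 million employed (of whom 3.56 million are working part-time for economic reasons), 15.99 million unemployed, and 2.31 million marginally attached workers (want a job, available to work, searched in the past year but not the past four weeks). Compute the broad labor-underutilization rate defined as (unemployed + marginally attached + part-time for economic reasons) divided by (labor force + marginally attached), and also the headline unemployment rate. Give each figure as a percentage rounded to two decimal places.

Labor force = 194.34 + 15.99 = 210.33 million.
Numerator = 15.99 + 2.31 + 3.56 = 21.86 million.
Denominator = 210.33 + 2.31 = 212.64 million.
Broad rate = 21.86 / 212.64 = 10.28%.
Headline unemployment rate = 15.99 / 210.33 = 7.60%.

Broad underutilization rate ≈ 10.28%; headline unemployment rate ≈ 7.60%.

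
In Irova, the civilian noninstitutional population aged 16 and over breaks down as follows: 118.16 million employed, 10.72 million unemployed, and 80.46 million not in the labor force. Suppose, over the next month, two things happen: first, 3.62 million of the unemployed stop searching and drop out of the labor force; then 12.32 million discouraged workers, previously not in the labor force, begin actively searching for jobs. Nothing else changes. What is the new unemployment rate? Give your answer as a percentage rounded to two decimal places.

New unemployment rate ≈ 14.12%.

Initially, labor force = 118.16 + 10.72 = 128.88 million, so u = 10.72/128.88 = 8.32%.
After the first change, unemployed and labor force both fall by 3.62 → E = 118.16, U = 7.10, labor force = 125.26 million.
After the second change, unemployed and labor force both rise by 12.32 → E = 118.16, U = 19.42, labor force = 137.58 million.
New unemployment rate = 19.42 / 137.58 = 14.12%.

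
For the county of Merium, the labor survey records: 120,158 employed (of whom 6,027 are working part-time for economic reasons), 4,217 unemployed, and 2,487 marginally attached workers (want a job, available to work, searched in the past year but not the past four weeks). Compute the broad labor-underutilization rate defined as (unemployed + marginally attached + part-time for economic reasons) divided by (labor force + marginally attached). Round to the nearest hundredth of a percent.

Broad underutilization rate ≈ 10.04%.

Labor force = 120,158 + 4,217 = 124,375.
Numerator = 4,217 + 2,487 + 6,027 = 12,731.
Denominator = 124,375 + 2,487 = 126,862.
Broad rate = 12,731 / 126,862 = 10.04%.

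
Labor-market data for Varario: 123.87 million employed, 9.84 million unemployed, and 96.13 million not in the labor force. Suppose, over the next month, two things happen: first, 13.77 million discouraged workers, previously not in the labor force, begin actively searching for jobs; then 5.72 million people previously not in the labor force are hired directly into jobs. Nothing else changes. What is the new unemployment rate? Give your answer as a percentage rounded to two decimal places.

New unemployment rate ≈ 15.41%.

Initially, labor force = 123.87 + 9.84 = 133.71 million, so u = 9.84/133.71 = 7.36%.
After the first change, unemployed and labor force both rise by 13.77 → E = 123.87, U = 23.61, labor force = 147.48 million.
After the second change, employed and labor force both rise by 5.72; unemployed unchanged → E = 129.59, U = 23.61, labor force = 153.20 million.
New unemployment rate = 23.61 / 153.20 = 15.41%.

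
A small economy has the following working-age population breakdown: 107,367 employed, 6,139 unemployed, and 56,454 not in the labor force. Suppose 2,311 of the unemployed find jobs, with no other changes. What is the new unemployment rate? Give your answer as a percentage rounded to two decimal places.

New unemployment rate ≈ 3.37%.

Initially, labor force = 107,367 + 6,139 = 113,506, so u = 6,139/113,506 = 5.41%.
After the change, unemployed falls and employed rises by 2,311; labor force unchanged → E = 109,678, U = 3,828, labor force = 113,506.
New unemployment rate = 3,828 / 113,506 = 3.37%.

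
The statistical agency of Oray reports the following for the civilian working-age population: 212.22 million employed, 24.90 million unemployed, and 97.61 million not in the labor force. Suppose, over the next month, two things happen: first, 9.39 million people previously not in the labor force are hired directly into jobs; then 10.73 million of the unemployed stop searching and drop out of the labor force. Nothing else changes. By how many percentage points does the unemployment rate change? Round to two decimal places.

The unemployment rate changes by −4.49 percentage points.

Initially, labor force = 212.22 + 24.90 = 237.12 million, so u = 24.90/237.12 = 10.50%.
After the first change, employed and labor force both rise by 9.39; unemployed unchanged → E = 221.61, U = 24.90, labor force = 246.51 million.
After the second change, unemployed and labor force both fall by 10.73 → E = 221.61, U = 14.17, labor force = 235.78 million.
New unemployment rate = 14.17 / 235.78 = 6.01%.
Change = 6.01% − 10.50% = −4.49 percentage points.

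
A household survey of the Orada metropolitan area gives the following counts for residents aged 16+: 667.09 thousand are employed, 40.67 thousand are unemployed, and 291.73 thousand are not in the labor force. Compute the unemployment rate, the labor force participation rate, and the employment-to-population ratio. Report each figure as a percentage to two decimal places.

Labor force = employed + unemployed = 667.09 + 40.67 = 707.76 thousand.
Working-age population = 707.76 + 291.73 = 999.49 thousand.
Unemployment rate = 40.67 / 707.76 = 5.75%.
Labor force participation rate = 707.76 / 999.49 = 70.81%.
Employment-population ratio = 667.09 / 999.49 = 66.74%.

Unemployment rate ≈ 5.75%; labor force participation rate ≈ 70.81%; employment-population ratio ≈ 66.74%.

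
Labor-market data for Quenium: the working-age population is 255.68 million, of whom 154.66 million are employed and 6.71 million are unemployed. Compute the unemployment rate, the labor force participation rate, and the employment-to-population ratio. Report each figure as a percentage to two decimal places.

Unemployment rate ≈ 4.16%; labor force participation rate ≈ 63.11%; employment-population ratio ≈ 60.49%.

Labor force = employed + unemployed = 154.66 + 6.71 = 161.37 million.
Unemployment rate = 6.71 / 161.37 = 4.16%.
Labor force participation rate = 161.37 / 255.68 = 63.11%.
Employment-population ratio = 154.66 / 255.68 = 60.49%.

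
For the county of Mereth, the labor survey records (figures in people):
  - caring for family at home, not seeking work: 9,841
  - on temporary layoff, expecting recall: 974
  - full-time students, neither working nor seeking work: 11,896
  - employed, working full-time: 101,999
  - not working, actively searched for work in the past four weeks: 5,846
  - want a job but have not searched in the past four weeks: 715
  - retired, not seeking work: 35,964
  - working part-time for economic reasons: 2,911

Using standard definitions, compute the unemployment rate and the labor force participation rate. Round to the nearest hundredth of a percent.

Employed = 101,999 + 2,911 = 104,910 (anyone who worked, including part-time for economic reasons, counts as employed).
Unemployed = 974 + 5,846 = 6,820 (jobless and actively searching, or on temporary layoff).
Labor force = 104,910 + 6,820 = 111,730.
Not in labor force = 9,841 + 11,896 + 715 + 35,964 = 58,416 (those not working and not actively searching are outside the labor force — including those who want a job but have given up searching).
Civilian working-age population = 111,730 + 58,416 = 170,146.
Unemployment rate = 6,820 / 111,730 = 6.10%.
Labor force participation rate = 111,730 / 170,146 = 65.67%.

Unemployment rate ≈ 6.10%; labor force participation rate ≈ 65.67%.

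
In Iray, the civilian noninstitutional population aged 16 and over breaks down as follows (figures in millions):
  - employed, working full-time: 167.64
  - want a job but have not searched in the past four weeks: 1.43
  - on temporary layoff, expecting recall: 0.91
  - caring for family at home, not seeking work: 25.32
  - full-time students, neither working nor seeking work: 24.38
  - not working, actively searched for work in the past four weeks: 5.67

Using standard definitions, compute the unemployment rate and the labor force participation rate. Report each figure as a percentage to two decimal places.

Employed = 167.64 million.
Unemployed = 0.91 + 5.67 = 6.58 million (jobless and actively searching, or on temporary layoff).
Labor force = 167.64 + 6.58 = 174.22 million.
Not in labor force = 1.43 + 25.32 + 24.38 = 51.13 million (those not working and not actively searching are outside the labor force — including those who want a job but have given up searching).
Civilian working-age population = 174.22 + 51.13 = 225.35 million.
Unemployment rate = 6.58 / 174.22 = 3.78%.
Labor force participation rate = 174.22 / 225.35 = 77.31%.

Unemployment rate ≈ 3.78%; labor force participation rate ≈ 77.31%.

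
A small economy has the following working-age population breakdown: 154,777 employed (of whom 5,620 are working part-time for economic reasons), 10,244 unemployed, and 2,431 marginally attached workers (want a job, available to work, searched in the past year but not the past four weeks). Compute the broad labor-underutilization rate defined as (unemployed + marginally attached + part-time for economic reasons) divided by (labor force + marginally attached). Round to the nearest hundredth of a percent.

Labor force = 154,777 + 10,244 = 165,021.
Numerator = 10,244 + 2,431 + 5,620 = 18,295.
Denominator = 165,021 + 2,431 = 167,452.
Broad rate = 18,295 / 167,452 = 10.93%.

Broad underutilization rate ≈ 10.93%.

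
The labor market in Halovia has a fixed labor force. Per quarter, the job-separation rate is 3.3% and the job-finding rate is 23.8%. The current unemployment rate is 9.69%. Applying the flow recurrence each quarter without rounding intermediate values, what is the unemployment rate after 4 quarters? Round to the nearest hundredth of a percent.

With a fixed labor force, u_{t+1} = u_t + s·(1−u_t) − f·u_t = u_t·(1−s−f) + s.
Here 1−s−f = 0.729 and s = 0.033.
u_1 = 0.096900 × 0.729 + 0.033 = 0.103640.
u_2 = 0.103640 × 0.729 + 0.033 = 0.108554.
u_3 = 0.108554 × 0.729 + 0.033 = 0.112136.
u_4 = 0.112136 × 0.729 + 0.033 = 0.114747.

Unemployment rate after four quarters ≈ 11.47%.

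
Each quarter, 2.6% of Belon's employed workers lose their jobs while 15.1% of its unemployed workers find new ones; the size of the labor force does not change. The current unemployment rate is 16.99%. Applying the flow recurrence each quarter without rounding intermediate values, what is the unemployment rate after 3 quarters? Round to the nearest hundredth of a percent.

Unemployment rate after three quarters ≈ 15.97%.

With a fixed labor force, u_{t+1} = u_t + s·(1−u_t) − f·u_t = u_t·(1−s−f) + s.
Here 1−s−f = 0.823 and s = 0.026.
u_1 = 0.169900 × 0.823 + 0.026 = 0.165828.
u_2 = 0.165828 × 0.823 + 0.026 = 0.162476.
u_3 = 0.162476 × 0.823 + 0.026 = 0.159718.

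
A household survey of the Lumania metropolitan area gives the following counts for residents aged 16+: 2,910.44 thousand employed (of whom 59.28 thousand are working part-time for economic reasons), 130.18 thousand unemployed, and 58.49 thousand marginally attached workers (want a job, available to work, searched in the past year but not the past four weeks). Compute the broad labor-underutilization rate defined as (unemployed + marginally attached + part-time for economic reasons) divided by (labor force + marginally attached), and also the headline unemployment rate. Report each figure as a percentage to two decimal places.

Labor force = 2,910.44 + 130.18 = 3,040.62 thousand.
Numerator = 130.18 + 58.49 + 59.28 = 247.95 thousand.
Denominator = 3,040.62 + 58.49 = 3,099.11 thousand.
Broad rate = 247.95 / 3,099.11 = 8.00%.
Headline unemployment rate = 130.18 / 3,040.62 = 4.28%.

Broad underutilization rate ≈ 8.00%; headline unemployment rate ≈ 4.28%.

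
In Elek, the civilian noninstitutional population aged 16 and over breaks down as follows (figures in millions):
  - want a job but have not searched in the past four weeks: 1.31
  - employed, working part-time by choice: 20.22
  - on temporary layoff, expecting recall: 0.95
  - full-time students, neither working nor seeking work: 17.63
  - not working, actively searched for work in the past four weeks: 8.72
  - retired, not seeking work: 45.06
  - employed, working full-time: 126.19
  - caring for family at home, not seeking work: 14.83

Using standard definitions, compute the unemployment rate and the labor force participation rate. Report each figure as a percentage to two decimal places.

Employed = 20.22 + 126.19 = 146.41 million.
Unemployed = 0.95 + 8.72 = 9.67 million (jobless and actively searching, or on temporary layoff).
Labor force = 146.41 + 9.67 = 156.08 million.
Not in labor force = 1.31 + 17.63 + 45.06 + 14.83 = 78.83 million (those not working and not actively searching are outside the labor force — including those who want a job but have given up searching).
Civilian working-age population = 156.08 + 78.83 = 234.91 million.
Unemployment rate = 9.67 / 156.08 = 6.20%.
Labor force participation rate = 156.08 / 234.91 = 66.44%.

Unemployment rate ≈ 6.20%; labor force participation rate ≈ 66.44%.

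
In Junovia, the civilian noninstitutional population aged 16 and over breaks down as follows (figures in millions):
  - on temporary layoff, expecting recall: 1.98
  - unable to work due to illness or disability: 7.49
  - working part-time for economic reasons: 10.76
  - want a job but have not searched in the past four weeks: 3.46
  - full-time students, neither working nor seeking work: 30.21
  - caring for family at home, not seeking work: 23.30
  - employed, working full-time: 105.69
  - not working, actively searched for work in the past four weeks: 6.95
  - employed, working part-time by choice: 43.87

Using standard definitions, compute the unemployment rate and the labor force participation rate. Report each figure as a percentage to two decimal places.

Employed = 10.76 + 105.69 + 43.87 = 160.32 million (anyone who worked, including part-time for economic reasons, counts as employed).
Unemployed = 1.98 + 6.95 = 8.93 million (jobless and actively searching, or on temporary layoff).
Labor force = 160.32 + 8.93 = 169.25 million.
Not in labor force = 7.49 + 3.46 + 30.21 + 23.30 = 64.46 million (those not working and not actively searching are outside the labor force — including those who want a job but have given up searching).
Civilian working-age population = 169.25 + 64.46 = 233.71 million.
Unemployment rate = 8.93 / 169.25 = 5.28%.
Labor force participation rate = 169.25 / 233.71 = 72.42%.

Unemployment rate ≈ 5.28%; labor force participation rate ≈ 72.42%.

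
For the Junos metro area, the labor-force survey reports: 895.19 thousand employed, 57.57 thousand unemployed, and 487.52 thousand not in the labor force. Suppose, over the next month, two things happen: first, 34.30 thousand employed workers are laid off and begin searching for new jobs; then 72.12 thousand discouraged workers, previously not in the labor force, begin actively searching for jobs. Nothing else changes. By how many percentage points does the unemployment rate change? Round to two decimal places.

Initially, labor force = 895.19 + 57.57 = 952.76 thousand, so u = 57.57/952.76 = 6.04%.
After the first change, employed falls and unemployed rises by 34.30; labor force unchanged → E = 860.89, U = 91.87, labor force = 952.76 thousand.
After the second change, unemployed and labor force both rise by 72.12 → E = 860.89, U = 163.99, labor force = 1,024.88 thousand.
New unemployment rate = 163.99 / 1,024.88 = 16.00%.
Change = 16.00% − 6.04% = +9.96 percentage points.

The unemployment rate changes by +9.96 percentage points.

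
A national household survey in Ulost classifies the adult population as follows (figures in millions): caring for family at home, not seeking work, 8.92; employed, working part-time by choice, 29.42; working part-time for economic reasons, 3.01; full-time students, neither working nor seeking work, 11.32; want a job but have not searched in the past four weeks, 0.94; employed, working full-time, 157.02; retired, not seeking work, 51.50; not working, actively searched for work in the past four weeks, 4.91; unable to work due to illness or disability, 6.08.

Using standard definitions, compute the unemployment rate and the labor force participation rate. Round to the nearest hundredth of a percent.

Unemployment rate ≈ 2.53%; labor force participation rate ≈ 71.16%.

Employed = 29.42 + 3.01 + 157.02 = 189.45 million (anyone who worked, including part-time for economic reasons, counts as employed).
Unemployed = 4.91 million.
Labor force = 189.45 + 4.91 = 194.36 million.
Not in labor force = 8.92 + 11.32 + 0.94 + 51.50 + 6.08 = 78.76 million (those not working and not actively searching are outside the labor force — including those who want a job but have given up searching).
Civilian working-age population = 194.36 + 78.76 = 273.12 million.
Unemployment rate = 4.91 / 194.36 = 2.53%.
Labor force participation rate = 194.36 / 273.12 = 71.16%.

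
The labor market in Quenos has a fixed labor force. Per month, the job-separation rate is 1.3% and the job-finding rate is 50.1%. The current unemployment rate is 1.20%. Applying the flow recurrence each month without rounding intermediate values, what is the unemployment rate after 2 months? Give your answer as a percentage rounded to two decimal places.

With a fixed labor force, u_{t+1} = u_t + s·(1−u_t) − f·u_t = u_t·(1−s−f) + s.
Here 1−s−f = 0.486 and s = 0.013.
u_1 = 0.012000 × 0.486 + 0.013 = 0.018832.
u_2 = 0.018832 × 0.486 + 0.013 = 0.022152.

Unemployment rate after two months ≈ 2.22%.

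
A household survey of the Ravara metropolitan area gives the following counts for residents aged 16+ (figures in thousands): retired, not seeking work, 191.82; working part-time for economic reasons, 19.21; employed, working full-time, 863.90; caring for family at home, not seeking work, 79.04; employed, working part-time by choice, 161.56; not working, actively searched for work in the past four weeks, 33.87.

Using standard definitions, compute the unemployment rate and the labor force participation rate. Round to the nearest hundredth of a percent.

Unemployment rate ≈ 3.14%; labor force participation rate ≈ 79.93%.

Employed = 19.21 + 863.90 + 161.56 = 1,044.67 thousand (anyone who worked, including part-time for economic reasons, counts as employed).
Unemployed = 33.87 thousand.
Labor force = 1,044.67 + 33.87 = 1,078.54 thousand.
Not in labor force = 191.82 + 79.04 = 270.86 thousand (those not working and not actively searching are outside the labor force).
Civilian working-age population = 1,078.54 + 270.86 = 1,349.40 thousand.
Unemployment rate = 33.87 / 1,078.54 = 3.14%.
Labor force participation rate = 1,078.54 / 1,349.40 = 79.93%.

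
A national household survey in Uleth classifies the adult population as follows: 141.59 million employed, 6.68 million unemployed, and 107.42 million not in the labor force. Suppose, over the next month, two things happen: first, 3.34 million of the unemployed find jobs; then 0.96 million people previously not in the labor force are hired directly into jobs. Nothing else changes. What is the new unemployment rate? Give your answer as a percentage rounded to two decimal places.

New unemployment rate ≈ 2.24%.

Initially, labor force = 141.59 + 6.68 = 148.27 million, so u = 6.68/148.27 = 4.51%.
After the first change, unemployed falls and employed rises by 3.34; labor force unchanged → E = 144.93, U = 3.34, labor force = 148.27 million.
After the second change, employed and labor force both rise by 0.96; unemployed unchanged → E = 145.89, U = 3.34, labor force = 149.23 million.
New unemployment rate = 3.34 / 149.23 = 2.24%.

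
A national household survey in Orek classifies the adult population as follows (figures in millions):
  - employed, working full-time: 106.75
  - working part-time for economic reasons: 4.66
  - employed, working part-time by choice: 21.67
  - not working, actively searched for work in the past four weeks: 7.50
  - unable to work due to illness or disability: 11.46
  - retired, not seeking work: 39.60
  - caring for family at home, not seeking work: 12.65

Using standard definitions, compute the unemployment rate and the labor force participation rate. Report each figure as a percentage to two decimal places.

Employed = 106.75 + 4.66 + 21.67 = 133.08 million (anyone who worked, including part-time for economic reasons, counts as employed).
Unemployed = 7.50 million.
Labor force = 133.08 + 7.50 = 140.58 million.
Not in labor force = 11.46 + 39.60 + 12.65 = 63.71 million (those not working and not actively searching are outside the labor force).
Civilian working-age population = 140.58 + 63.71 = 204.29 million.
Unemployment rate = 7.50 / 140.58 = 5.34%.
Labor force participation rate = 140.58 / 204.29 = 68.81%.

Unemployment rate ≈ 5.34%; labor force participation rate ≈ 68.81%.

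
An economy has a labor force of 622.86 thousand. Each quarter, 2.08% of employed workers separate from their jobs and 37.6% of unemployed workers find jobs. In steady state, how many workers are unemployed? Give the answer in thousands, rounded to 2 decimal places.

About 32.65 thousand are unemployed in steady state.

Steady-state unemployment rate u* = s/(s+f) = 2.08/(2.08+37.6) = 0.052419.
Unemployed = u* × labor force = 0.052419 × 622.86 ≈ 32.65 thousand.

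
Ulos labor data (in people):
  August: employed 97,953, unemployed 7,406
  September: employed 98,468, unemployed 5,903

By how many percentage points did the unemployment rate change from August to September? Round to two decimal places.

August: labor force = 97,953 + 7,406 = 105,359; u = 7,406/105,359 = 7.03%.
September: labor force = 98,468 + 5,903 = 104,371; u = 5,903/104,371 = 5.66%.
Change = 5.66% − 7.03% = −1.37 pp.

The unemployment rate changed by −1.37 percentage points.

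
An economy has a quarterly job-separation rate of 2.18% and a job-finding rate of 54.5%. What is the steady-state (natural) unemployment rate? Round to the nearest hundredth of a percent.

Steady-state unemployment rate ≈ 3.85%.

At steady state the flows balance: s·E = f·U, so U/(E+U) = s/(s+f).
u* = 2.18 / (2.18 + 54.5) = 2.18 / 56.68 = 3.85%.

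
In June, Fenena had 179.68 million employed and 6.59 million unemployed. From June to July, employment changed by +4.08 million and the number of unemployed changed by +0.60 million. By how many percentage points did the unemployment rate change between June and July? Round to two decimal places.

The unemployment rate changed by +0.23 percentage points.

June: labor force = 179.68 + 6.59 = 186.27; u = 6.59/186.27 = 3.54%.
July: labor force = 183.76 + 7.19 = 190.95; u = 7.19/190.95 = 3.77%.
Change = 3.77% − 3.54% = +0.23 pp.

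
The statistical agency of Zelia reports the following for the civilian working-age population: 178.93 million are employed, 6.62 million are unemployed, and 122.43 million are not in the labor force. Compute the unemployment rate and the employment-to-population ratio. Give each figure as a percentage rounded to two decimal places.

Unemployment rate ≈ 3.57%; employment-population ratio ≈ 58.10%.

Labor force = employed + unemployed = 178.93 + 6.62 = 185.55 million.
Working-age population = 185.55 + 122.43 = 307.98 million.
Unemployment rate = 6.62 / 185.55 = 3.57%.
Employment-population ratio = 178.93 / 307.98 = 58.10%.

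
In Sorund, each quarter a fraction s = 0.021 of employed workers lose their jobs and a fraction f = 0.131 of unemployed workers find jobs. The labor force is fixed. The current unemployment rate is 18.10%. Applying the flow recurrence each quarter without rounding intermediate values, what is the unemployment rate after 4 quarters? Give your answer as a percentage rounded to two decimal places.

Unemployment rate after four quarters ≈ 16.03%.

With a fixed labor force, u_{t+1} = u_t + s·(1−u_t) − f·u_t = u_t·(1−s−f) + s.
Here 1−s−f = 0.848 and s = 0.021.
u_1 = 0.181000 × 0.848 + 0.021 = 0.174488.
u_2 = 0.174488 × 0.848 + 0.021 = 0.168966.
u_3 = 0.168966 × 0.848 + 0.021 = 0.164283.
u_4 = 0.164283 × 0.848 + 0.021 = 0.160312.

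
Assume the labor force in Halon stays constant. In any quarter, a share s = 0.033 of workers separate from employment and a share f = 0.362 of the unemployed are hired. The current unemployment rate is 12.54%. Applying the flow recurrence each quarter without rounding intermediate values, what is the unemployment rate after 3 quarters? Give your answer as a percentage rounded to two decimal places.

Unemployment rate after three quarters ≈ 9.28%.

With a fixed labor force, u_{t+1} = u_t + s·(1−u_t) − f·u_t = u_t·(1−s−f) + s.
Here 1−s−f = 0.605 and s = 0.033.
u_1 = 0.125400 × 0.605 + 0.033 = 0.108867.
u_2 = 0.108867 × 0.605 + 0.033 = 0.098865.
u_3 = 0.098865 × 0.605 + 0.033 = 0.092813.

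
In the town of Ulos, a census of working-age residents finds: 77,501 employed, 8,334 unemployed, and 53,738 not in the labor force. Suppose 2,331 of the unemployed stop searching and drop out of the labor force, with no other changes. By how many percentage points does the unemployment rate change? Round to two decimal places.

The unemployment rate changes by −2.52 percentage points.

Initially, labor force = 77,501 + 8,334 = 85,835, so u = 8,334/85,835 = 9.71%.
After the change, unemployed and labor force both fall by 2,331 → E = 77,501, U = 6,003, labor force = 83,504.
New unemployment rate = 6,003 / 83,504 = 7.19%.
Change = 7.19% − 9.71% = −2.52 percentage points.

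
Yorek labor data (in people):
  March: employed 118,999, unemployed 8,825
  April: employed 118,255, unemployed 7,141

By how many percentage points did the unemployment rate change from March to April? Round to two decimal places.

March: labor force = 118,999 + 8,825 = 127,824; u = 8,825/127,824 = 6.90%.
April: labor force = 118,255 + 7,141 = 125,396; u = 7,141/125,396 = 5.69%.
Change = 5.69% − 6.90% = −1.21 pp.

The unemployment rate changed by −1.21 percentage points.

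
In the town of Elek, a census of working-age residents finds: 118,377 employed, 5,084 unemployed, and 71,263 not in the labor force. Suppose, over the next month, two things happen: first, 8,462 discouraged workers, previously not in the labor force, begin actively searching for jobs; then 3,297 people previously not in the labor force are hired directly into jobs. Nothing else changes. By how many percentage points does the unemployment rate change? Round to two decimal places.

The unemployment rate changes by +5.90 percentage points.

Initially, labor force = 118,377 + 5,084 = 123,461, so u = 5,084/123,461 = 4.12%.
After the first change, unemployed and labor force both rise by 8,462 → E = 118,377, U = 13,546, labor force = 131,923.
After the second change, employed and labor force both rise by 3,297; unemployed unchanged → E = 121,674, U = 13,546, labor force = 135,220.
New unemployment rate = 13,546 / 135,220 = 10.02%.
Change = 10.02% − 4.12% = +5.90 percentage points.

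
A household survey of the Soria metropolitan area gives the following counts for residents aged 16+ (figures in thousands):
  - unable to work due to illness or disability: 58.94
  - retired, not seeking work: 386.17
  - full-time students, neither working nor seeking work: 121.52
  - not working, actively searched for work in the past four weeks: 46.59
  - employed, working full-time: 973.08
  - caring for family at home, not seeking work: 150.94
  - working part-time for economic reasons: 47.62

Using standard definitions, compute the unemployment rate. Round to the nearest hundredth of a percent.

Employed = 973.08 + 47.62 = 1,020.70 thousand (anyone who worked, including part-time for economic reasons, counts as employed).
Unemployed = 46.59 thousand.
Labor force = 1,020.70 + 46.59 = 1,067.29 thousand.
Unemployment rate = 46.59 / 1,067.29 = 4.37%.

Unemployment rate ≈ 4.37%.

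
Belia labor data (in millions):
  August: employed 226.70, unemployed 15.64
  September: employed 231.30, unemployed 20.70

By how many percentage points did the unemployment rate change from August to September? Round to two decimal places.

The unemployment rate changed by +1.76 percentage points.

August: labor force = 226.70 + 15.64 = 242.34; u = 15.64/242.34 = 6.45%.
September: labor force = 231.30 + 20.70 = 252.00; u = 20.70/252.00 = 8.21%.
Change = 8.21% − 6.45% = +1.76 pp.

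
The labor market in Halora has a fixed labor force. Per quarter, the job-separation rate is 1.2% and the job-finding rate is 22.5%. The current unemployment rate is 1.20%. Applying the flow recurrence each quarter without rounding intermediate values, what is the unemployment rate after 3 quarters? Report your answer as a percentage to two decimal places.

With a fixed labor force, u_{t+1} = u_t + s·(1−u_t) − f·u_t = u_t·(1−s−f) + s.
Here 1−s−f = 0.763 and s = 0.012.
u_1 = 0.012000 × 0.763 + 0.012 = 0.021156.
u_2 = 0.021156 × 0.763 + 0.012 = 0.028142.
u_3 = 0.028142 × 0.763 + 0.012 = 0.033472.

Unemployment rate after three quarters ≈ 3.35%.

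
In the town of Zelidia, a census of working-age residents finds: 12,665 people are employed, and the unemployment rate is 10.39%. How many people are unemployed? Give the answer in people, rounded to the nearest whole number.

Let U be the number unemployed. The labor force is E + U, and U/(E+U) = 0.1039.
So U = 0.1039 × 12,665 / (1 − 0.1039) = 1315.89 / 0.8961 ≈ 1,468.

About 1,468 are unemployed.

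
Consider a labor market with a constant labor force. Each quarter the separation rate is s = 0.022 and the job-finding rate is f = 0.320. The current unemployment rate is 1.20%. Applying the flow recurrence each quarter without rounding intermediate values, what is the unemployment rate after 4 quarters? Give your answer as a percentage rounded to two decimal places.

With a fixed labor force, u_{t+1} = u_t + s·(1−u_t) − f·u_t = u_t·(1−s−f) + s.
Here 1−s−f = 0.658 and s = 0.022.
u_1 = 0.012000 × 0.658 + 0.022 = 0.029896.
u_2 = 0.029896 × 0.658 + 0.022 = 0.041672.
u_3 = 0.041672 × 0.658 + 0.022 = 0.049420.
u_4 = 0.049420 × 0.658 + 0.022 = 0.054518.

Unemployment rate after four quarters ≈ 5.45%.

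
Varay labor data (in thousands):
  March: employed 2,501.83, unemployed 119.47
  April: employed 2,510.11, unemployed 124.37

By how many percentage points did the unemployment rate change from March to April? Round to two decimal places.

The unemployment rate changed by +0.16 percentage points.

March: labor force = 2,501.83 + 119.47 = 2,621.30; u = 119.47/2,621.30 = 4.56%.
April: labor force = 2,510.11 + 124.37 = 2,634.48; u = 124.37/2,634.48 = 4.72%.
Change = 4.72% − 4.56% = +0.16 pp.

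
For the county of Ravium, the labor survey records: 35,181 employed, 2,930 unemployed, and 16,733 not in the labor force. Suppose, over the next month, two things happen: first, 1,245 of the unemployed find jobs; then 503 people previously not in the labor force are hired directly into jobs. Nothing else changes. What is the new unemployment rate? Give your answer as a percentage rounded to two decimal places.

Initially, labor force = 35,181 + 2,930 = 38,111, so u = 2,930/38,111 = 7.69%.
After the first change, unemployed falls and employed rises by 1,245; labor force unchanged → E = 36,426, U = 1,685, labor force = 38,111.
After the second change, employed and labor force both rise by 503; unemployed unchanged → E = 36,929, U = 1,685, labor force = 38,614.
New unemployment rate = 1,685 / 38,614 = 4.36%.

New unemployment rate ≈ 4.36%.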